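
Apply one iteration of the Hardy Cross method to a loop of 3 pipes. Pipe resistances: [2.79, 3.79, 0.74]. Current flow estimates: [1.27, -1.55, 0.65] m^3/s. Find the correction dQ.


Numerator terms (r*Q*|Q|): 2.79*1.27*|1.27| = 4.5; 3.79*-1.55*|-1.55| = -9.1055; 0.74*0.65*|0.65| = 0.3126.
Sum of numerator = -4.2928.
Denominator terms (r*|Q|): 2.79*|1.27| = 3.5433; 3.79*|-1.55| = 5.8745; 0.74*|0.65| = 0.481.
2 * sum of denominator = 2 * 9.8988 = 19.7976.
dQ = --4.2928 / 19.7976 = 0.2168 m^3/s.

0.2168


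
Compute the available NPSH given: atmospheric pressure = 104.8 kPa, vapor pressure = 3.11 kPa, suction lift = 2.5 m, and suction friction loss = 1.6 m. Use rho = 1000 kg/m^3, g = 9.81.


NPSHa = p_atm/(rho*g) - z_s - hf_s - p_vap/(rho*g).
p_atm/(rho*g) = 104.8*1000 / (1000*9.81) = 10.683 m.
p_vap/(rho*g) = 3.11*1000 / (1000*9.81) = 0.317 m.
NPSHa = 10.683 - 2.5 - 1.6 - 0.317
      = 6.27 m.

6.27


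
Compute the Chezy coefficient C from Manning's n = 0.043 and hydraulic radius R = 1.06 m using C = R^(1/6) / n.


The Chezy coefficient relates to Manning's n through C = R^(1/6) / n.
R^(1/6) = 1.06^(1/6) = 1.009759.
C = 1.009759 / 0.043 = 23.48 m^(1/2)/s.

23.48


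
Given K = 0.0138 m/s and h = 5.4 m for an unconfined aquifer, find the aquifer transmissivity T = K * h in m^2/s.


Transmissivity is defined as T = K * h.
T = 0.0138 * 5.4
  = 0.0745 m^2/s.

0.0745


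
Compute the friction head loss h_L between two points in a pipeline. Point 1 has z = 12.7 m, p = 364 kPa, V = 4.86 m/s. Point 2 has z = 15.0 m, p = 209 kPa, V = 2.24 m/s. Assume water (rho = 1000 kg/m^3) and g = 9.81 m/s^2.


Total head at each section: H = z + p/(rho*g) + V^2/(2g).
H1 = 12.7 + 364*1000/(1000*9.81) + 4.86^2/(2*9.81)
   = 12.7 + 37.105 + 1.2039
   = 51.009 m.
H2 = 15.0 + 209*1000/(1000*9.81) + 2.24^2/(2*9.81)
   = 15.0 + 21.305 + 0.2557
   = 36.561 m.
h_L = H1 - H2 = 51.009 - 36.561 = 14.448 m.

14.448


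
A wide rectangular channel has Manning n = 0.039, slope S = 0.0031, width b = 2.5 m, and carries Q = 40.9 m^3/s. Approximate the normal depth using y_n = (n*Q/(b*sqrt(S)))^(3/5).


We use the wide-channel approximation y_n = (n*Q/(b*sqrt(S)))^(3/5).
sqrt(S) = sqrt(0.0031) = 0.055678.
Numerator: n*Q = 0.039 * 40.9 = 1.5951.
Denominator: b*sqrt(S) = 2.5 * 0.055678 = 0.139195.
arg = 11.4595.
y_n = 11.4595^(3/5) = 4.3202 m.

4.3202


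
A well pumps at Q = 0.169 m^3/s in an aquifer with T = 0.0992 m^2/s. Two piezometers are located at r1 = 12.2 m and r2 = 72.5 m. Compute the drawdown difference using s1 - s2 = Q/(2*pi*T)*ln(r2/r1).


Thiem equation: s1 - s2 = Q/(2*pi*T) * ln(r2/r1).
ln(r2/r1) = ln(72.5/12.2) = 1.7822.
Q/(2*pi*T) = 0.169 / (2*pi*0.0992) = 0.169 / 0.6233 = 0.2711.
s1 - s2 = 0.2711 * 1.7822 = 0.4832 m.

0.4832


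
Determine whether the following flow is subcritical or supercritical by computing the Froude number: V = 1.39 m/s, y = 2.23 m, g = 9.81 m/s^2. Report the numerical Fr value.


The Froude number is defined as Fr = V / sqrt(g*y).
g*y = 9.81 * 2.23 = 21.8763.
sqrt(g*y) = sqrt(21.8763) = 4.6772.
Fr = 1.39 / 4.6772 = 0.2972.
Since Fr < 1, the flow is subcritical.

0.2972


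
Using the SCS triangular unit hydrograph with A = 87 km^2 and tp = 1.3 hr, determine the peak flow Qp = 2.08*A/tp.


SCS formula: Qp = 2.08 * A / tp.
Qp = 2.08 * 87 / 1.3
   = 180.96 / 1.3
   = 139.2 m^3/s per cm.

139.2


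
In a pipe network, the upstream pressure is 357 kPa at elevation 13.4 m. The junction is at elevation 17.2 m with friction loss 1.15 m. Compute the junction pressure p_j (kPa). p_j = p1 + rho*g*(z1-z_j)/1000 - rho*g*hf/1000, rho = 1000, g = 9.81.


Junction pressure: p_j = p1 + rho*g*(z1 - z_j)/1000 - rho*g*hf/1000.
Elevation term = 1000*9.81*(13.4 - 17.2)/1000 = -37.278 kPa.
Friction term = 1000*9.81*1.15/1000 = 11.281 kPa.
p_j = 357 + -37.278 - 11.281 = 308.44 kPa.

308.44


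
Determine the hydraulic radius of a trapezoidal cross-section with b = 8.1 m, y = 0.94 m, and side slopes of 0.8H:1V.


For a trapezoidal section with side slope z:
A = (b + z*y)*y = (8.1 + 0.8*0.94)*0.94 = 8.321 m^2.
P = b + 2*y*sqrt(1 + z^2) = 8.1 + 2*0.94*sqrt(1 + 0.8^2) = 10.508 m.
R = A/P = 8.321 / 10.508 = 0.7919 m.

0.7919


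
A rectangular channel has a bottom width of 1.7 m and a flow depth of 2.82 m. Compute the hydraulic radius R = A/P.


For a rectangular section:
Flow area A = b * y = 1.7 * 2.82 = 4.79 m^2.
Wetted perimeter P = b + 2y = 1.7 + 2*2.82 = 7.34 m.
Hydraulic radius R = A/P = 4.79 / 7.34 = 0.6531 m.

0.6531


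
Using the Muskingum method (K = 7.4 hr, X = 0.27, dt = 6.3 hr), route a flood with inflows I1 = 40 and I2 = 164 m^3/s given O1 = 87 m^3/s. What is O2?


Muskingum coefficients:
denom = 2*K*(1-X) + dt = 2*7.4*(1-0.27) + 6.3 = 17.104.
C0 = (dt - 2*K*X)/denom = (6.3 - 2*7.4*0.27)/17.104 = 0.1347.
C1 = (dt + 2*K*X)/denom = (6.3 + 2*7.4*0.27)/17.104 = 0.602.
C2 = (2*K*(1-X) - dt)/denom = 0.2633.
O2 = C0*I2 + C1*I1 + C2*O1
   = 0.1347*164 + 0.602*40 + 0.2633*87
   = 69.08 m^3/s.

69.08


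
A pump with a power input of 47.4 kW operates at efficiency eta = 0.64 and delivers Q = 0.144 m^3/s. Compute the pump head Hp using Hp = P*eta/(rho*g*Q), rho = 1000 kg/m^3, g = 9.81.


Pump head formula: Hp = P * eta / (rho * g * Q).
Numerator: P * eta = 47.4 * 1000 * 0.64 = 30336.0 W.
Denominator: rho * g * Q = 1000 * 9.81 * 0.144 = 1412.64.
Hp = 30336.0 / 1412.64 = 21.47 m.

21.47


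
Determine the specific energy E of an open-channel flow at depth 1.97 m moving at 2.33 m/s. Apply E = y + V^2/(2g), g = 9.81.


Specific energy E = y + V^2/(2g).
Velocity head = V^2/(2g) = 2.33^2 / (2*9.81) = 5.4289 / 19.62 = 0.2767 m.
E = 1.97 + 0.2767 = 2.2467 m.

2.2467


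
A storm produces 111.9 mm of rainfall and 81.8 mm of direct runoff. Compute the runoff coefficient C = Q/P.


The runoff coefficient C = runoff depth / rainfall depth.
C = 81.8 / 111.9
  = 0.731.

0.731


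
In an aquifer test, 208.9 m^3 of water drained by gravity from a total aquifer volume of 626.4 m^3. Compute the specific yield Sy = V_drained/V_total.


Specific yield Sy = Volume drained / Total volume.
Sy = 208.9 / 626.4
   = 0.3335.

0.3335


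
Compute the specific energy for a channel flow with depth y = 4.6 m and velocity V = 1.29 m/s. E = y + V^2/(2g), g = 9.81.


Specific energy E = y + V^2/(2g).
Velocity head = V^2/(2g) = 1.29^2 / (2*9.81) = 1.6641 / 19.62 = 0.0848 m.
E = 4.6 + 0.0848 = 4.6848 m.

4.6848


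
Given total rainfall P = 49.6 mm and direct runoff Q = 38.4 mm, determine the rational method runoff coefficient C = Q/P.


The runoff coefficient C = runoff depth / rainfall depth.
C = 38.4 / 49.6
  = 0.7742.

0.7742


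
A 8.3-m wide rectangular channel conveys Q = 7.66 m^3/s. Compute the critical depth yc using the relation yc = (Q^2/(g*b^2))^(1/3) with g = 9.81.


Using yc = (Q^2 / (g * b^2))^(1/3):
Q^2 = 7.66^2 = 58.68.
g * b^2 = 9.81 * 8.3^2 = 9.81 * 68.89 = 675.81.
Q^2 / (g*b^2) = 58.68 / 675.81 = 0.0868.
yc = 0.0868^(1/3) = 0.4428 m.

0.4428


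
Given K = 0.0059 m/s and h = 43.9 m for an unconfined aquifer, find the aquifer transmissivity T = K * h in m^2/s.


Transmissivity is defined as T = K * h.
T = 0.0059 * 43.9
  = 0.259 m^2/s.

0.259


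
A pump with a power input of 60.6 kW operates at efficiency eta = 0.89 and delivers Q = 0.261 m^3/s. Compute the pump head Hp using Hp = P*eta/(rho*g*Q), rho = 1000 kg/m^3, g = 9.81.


Pump head formula: Hp = P * eta / (rho * g * Q).
Numerator: P * eta = 60.6 * 1000 * 0.89 = 53934.0 W.
Denominator: rho * g * Q = 1000 * 9.81 * 0.261 = 2560.41.
Hp = 53934.0 / 2560.41 = 21.06 m.

21.06


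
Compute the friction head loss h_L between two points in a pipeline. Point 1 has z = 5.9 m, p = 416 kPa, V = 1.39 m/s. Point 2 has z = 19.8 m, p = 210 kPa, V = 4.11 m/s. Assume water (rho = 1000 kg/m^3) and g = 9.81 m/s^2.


Total head at each section: H = z + p/(rho*g) + V^2/(2g).
H1 = 5.9 + 416*1000/(1000*9.81) + 1.39^2/(2*9.81)
   = 5.9 + 42.406 + 0.0985
   = 48.404 m.
H2 = 19.8 + 210*1000/(1000*9.81) + 4.11^2/(2*9.81)
   = 19.8 + 21.407 + 0.861
   = 42.068 m.
h_L = H1 - H2 = 48.404 - 42.068 = 6.336 m.

6.336


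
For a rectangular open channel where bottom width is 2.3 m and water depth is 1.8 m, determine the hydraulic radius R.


For a rectangular section:
Flow area A = b * y = 2.3 * 1.8 = 4.14 m^2.
Wetted perimeter P = b + 2y = 2.3 + 2*1.8 = 5.9 m.
Hydraulic radius R = A/P = 4.14 / 5.9 = 0.7017 m.

0.7017


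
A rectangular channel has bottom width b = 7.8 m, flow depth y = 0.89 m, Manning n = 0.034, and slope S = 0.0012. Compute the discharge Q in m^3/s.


For a rectangular channel, the cross-sectional area A = b * y = 7.8 * 0.89 = 6.94 m^2.
The wetted perimeter P = b + 2y = 7.8 + 2*0.89 = 9.58 m.
Hydraulic radius R = A/P = 6.94/9.58 = 0.7246 m.
Velocity V = (1/n)*R^(2/3)*S^(1/2) = (1/0.034)*0.7246^(2/3)*0.0012^(1/2) = 0.822 m/s.
Discharge Q = A * V = 6.94 * 0.822 = 5.706 m^3/s.

5.706


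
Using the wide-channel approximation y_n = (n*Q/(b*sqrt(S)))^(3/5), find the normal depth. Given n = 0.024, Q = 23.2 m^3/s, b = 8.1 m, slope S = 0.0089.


We use the wide-channel approximation y_n = (n*Q/(b*sqrt(S)))^(3/5).
sqrt(S) = sqrt(0.0089) = 0.09434.
Numerator: n*Q = 0.024 * 23.2 = 0.5568.
Denominator: b*sqrt(S) = 8.1 * 0.09434 = 0.764154.
arg = 0.7287.
y_n = 0.7287^(3/5) = 0.827 m.

0.827


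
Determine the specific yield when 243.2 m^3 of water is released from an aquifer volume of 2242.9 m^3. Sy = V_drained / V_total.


Specific yield Sy = Volume drained / Total volume.
Sy = 243.2 / 2242.9
   = 0.1084.

0.1084


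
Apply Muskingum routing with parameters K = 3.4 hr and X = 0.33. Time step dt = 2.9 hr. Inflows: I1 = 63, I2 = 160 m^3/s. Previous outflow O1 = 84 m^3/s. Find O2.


Muskingum coefficients:
denom = 2*K*(1-X) + dt = 2*3.4*(1-0.33) + 2.9 = 7.456.
C0 = (dt - 2*K*X)/denom = (2.9 - 2*3.4*0.33)/7.456 = 0.088.
C1 = (dt + 2*K*X)/denom = (2.9 + 2*3.4*0.33)/7.456 = 0.6899.
C2 = (2*K*(1-X) - dt)/denom = 0.2221.
O2 = C0*I2 + C1*I1 + C2*O1
   = 0.088*160 + 0.6899*63 + 0.2221*84
   = 76.2 m^3/s.

76.2


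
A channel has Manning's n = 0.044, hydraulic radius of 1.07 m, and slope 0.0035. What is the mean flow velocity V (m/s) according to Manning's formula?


Manning's equation gives V = (1/n) * R^(2/3) * S^(1/2).
First, compute R^(2/3) = 1.07^(2/3) = 1.0461.
Next, S^(1/2) = 0.0035^(1/2) = 0.059161.
Then 1/n = 1/0.044 = 22.73.
V = 22.73 * 1.0461 * 0.059161 = 1.4066 m/s.

1.4066


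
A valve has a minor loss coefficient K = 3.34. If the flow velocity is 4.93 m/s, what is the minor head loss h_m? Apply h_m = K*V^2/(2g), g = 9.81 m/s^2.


Minor loss formula: h_m = K * V^2/(2g).
V^2 = 4.93^2 = 24.3049.
V^2/(2g) = 24.3049 / 19.62 = 1.2388 m.
h_m = 3.34 * 1.2388 = 4.1375 m.

4.1375


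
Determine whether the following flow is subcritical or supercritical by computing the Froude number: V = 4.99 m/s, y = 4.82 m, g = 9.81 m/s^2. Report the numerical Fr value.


The Froude number is defined as Fr = V / sqrt(g*y).
g*y = 9.81 * 4.82 = 47.2842.
sqrt(g*y) = sqrt(47.2842) = 6.8764.
Fr = 4.99 / 6.8764 = 0.7257.
Since Fr < 1, the flow is subcritical.

0.7257


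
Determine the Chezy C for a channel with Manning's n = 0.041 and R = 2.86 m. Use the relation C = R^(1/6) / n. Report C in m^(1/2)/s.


The Chezy coefficient relates to Manning's n through C = R^(1/6) / n.
R^(1/6) = 2.86^(1/6) = 1.191409.
C = 1.191409 / 0.041 = 29.06 m^(1/2)/s.

29.06


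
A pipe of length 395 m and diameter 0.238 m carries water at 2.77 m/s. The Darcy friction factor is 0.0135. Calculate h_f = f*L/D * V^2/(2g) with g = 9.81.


Darcy-Weisbach equation: h_f = f * (L/D) * V^2/(2g).
f * L/D = 0.0135 * 395/0.238 = 22.4055.
V^2/(2g) = 2.77^2 / (2*9.81) = 7.6729 / 19.62 = 0.3911 m.
h_f = 22.4055 * 0.3911 = 8.762 m.

8.762


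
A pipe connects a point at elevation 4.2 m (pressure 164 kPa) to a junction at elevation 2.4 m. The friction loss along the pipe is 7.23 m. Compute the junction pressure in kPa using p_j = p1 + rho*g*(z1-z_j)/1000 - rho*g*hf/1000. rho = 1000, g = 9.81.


Junction pressure: p_j = p1 + rho*g*(z1 - z_j)/1000 - rho*g*hf/1000.
Elevation term = 1000*9.81*(4.2 - 2.4)/1000 = 17.658 kPa.
Friction term = 1000*9.81*7.23/1000 = 70.926 kPa.
p_j = 164 + 17.658 - 70.926 = 110.73 kPa.

110.73


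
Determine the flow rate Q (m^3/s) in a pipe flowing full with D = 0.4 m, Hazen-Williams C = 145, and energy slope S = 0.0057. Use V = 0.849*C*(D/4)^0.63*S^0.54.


For a full circular pipe, R = D/4 = 0.4/4 = 0.1 m.
V = 0.849 * 145 * 0.1^0.63 * 0.0057^0.54
  = 0.849 * 145 * 0.234423 * 0.061401
  = 1.7719 m/s.
Pipe area A = pi*D^2/4 = pi*0.4^2/4 = 0.1257 m^2.
Q = A * V = 0.1257 * 1.7719 = 0.2227 m^3/s.

0.2227


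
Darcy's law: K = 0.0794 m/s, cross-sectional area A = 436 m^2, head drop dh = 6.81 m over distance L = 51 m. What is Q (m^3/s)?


Darcy's law: Q = K * A * i, where i = dh/L.
Hydraulic gradient i = 6.81 / 51 = 0.133529.
Q = 0.0794 * 436 * 0.133529
  = 4.6226 m^3/s.

4.6226


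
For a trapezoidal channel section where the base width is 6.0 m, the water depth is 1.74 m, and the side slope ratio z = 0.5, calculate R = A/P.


For a trapezoidal section with side slope z:
A = (b + z*y)*y = (6.0 + 0.5*1.74)*1.74 = 11.954 m^2.
P = b + 2*y*sqrt(1 + z^2) = 6.0 + 2*1.74*sqrt(1 + 0.5^2) = 9.891 m.
R = A/P = 11.954 / 9.891 = 1.2086 m.

1.2086


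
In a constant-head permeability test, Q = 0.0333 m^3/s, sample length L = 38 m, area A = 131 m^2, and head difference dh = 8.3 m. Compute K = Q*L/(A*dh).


From K = Q*L / (A*dh):
Numerator: Q*L = 0.0333 * 38 = 1.2654.
Denominator: A*dh = 131 * 8.3 = 1087.3.
K = 1.2654 / 1087.3 = 0.001164 m/s.

0.001164


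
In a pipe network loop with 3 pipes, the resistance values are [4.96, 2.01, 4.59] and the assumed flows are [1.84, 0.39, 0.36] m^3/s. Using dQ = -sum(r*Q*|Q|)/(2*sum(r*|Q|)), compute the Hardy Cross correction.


Numerator terms (r*Q*|Q|): 4.96*1.84*|1.84| = 16.7926; 2.01*0.39*|0.39| = 0.3057; 4.59*0.36*|0.36| = 0.5949.
Sum of numerator = 17.6932.
Denominator terms (r*|Q|): 4.96*|1.84| = 9.1264; 2.01*|0.39| = 0.7839; 4.59*|0.36| = 1.6524.
2 * sum of denominator = 2 * 11.5627 = 23.1254.
dQ = -17.6932 / 23.1254 = -0.7651 m^3/s.

-0.7651


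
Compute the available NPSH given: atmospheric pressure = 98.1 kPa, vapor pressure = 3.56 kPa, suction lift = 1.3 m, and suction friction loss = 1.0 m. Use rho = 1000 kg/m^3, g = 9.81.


NPSHa = p_atm/(rho*g) - z_s - hf_s - p_vap/(rho*g).
p_atm/(rho*g) = 98.1*1000 / (1000*9.81) = 10.0 m.
p_vap/(rho*g) = 3.56*1000 / (1000*9.81) = 0.363 m.
NPSHa = 10.0 - 1.3 - 1.0 - 0.363
      = 7.34 m.

7.34


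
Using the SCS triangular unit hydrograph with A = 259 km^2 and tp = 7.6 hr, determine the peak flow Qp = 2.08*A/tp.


SCS formula: Qp = 2.08 * A / tp.
Qp = 2.08 * 259 / 7.6
   = 538.72 / 7.6
   = 70.88 m^3/s per cm.

70.88


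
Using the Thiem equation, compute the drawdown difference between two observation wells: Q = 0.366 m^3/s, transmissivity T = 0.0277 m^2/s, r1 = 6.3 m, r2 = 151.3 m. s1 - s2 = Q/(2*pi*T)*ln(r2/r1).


Thiem equation: s1 - s2 = Q/(2*pi*T) * ln(r2/r1).
ln(r2/r1) = ln(151.3/6.3) = 3.1787.
Q/(2*pi*T) = 0.366 / (2*pi*0.0277) = 0.366 / 0.174 = 2.1029.
s1 - s2 = 2.1029 * 3.1787 = 6.6846 m.

6.6846


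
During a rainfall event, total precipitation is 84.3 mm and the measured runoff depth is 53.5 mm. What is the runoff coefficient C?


The runoff coefficient C = runoff depth / rainfall depth.
C = 53.5 / 84.3
  = 0.6346.

0.6346


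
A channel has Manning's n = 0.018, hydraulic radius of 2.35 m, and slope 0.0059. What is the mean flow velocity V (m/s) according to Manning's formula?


Manning's equation gives V = (1/n) * R^(2/3) * S^(1/2).
First, compute R^(2/3) = 2.35^(2/3) = 1.7676.
Next, S^(1/2) = 0.0059^(1/2) = 0.076811.
Then 1/n = 1/0.018 = 55.56.
V = 55.56 * 1.7676 * 0.076811 = 7.5428 m/s.

7.5428


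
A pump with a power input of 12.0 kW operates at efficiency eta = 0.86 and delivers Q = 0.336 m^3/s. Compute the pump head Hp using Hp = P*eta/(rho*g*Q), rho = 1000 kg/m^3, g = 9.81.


Pump head formula: Hp = P * eta / (rho * g * Q).
Numerator: P * eta = 12.0 * 1000 * 0.86 = 10320.0 W.
Denominator: rho * g * Q = 1000 * 9.81 * 0.336 = 3296.16.
Hp = 10320.0 / 3296.16 = 3.13 m.

3.13


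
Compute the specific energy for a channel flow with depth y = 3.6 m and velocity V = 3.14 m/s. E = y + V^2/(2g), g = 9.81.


Specific energy E = y + V^2/(2g).
Velocity head = V^2/(2g) = 3.14^2 / (2*9.81) = 9.8596 / 19.62 = 0.5025 m.
E = 3.6 + 0.5025 = 4.1025 m.

4.1025


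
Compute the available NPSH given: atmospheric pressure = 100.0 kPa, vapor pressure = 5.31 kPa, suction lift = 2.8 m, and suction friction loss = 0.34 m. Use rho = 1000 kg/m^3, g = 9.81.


NPSHa = p_atm/(rho*g) - z_s - hf_s - p_vap/(rho*g).
p_atm/(rho*g) = 100.0*1000 / (1000*9.81) = 10.194 m.
p_vap/(rho*g) = 5.31*1000 / (1000*9.81) = 0.541 m.
NPSHa = 10.194 - 2.8 - 0.34 - 0.541
      = 6.51 m.

6.51


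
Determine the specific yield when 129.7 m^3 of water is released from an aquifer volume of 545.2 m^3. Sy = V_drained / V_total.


Specific yield Sy = Volume drained / Total volume.
Sy = 129.7 / 545.2
   = 0.2379.

0.2379


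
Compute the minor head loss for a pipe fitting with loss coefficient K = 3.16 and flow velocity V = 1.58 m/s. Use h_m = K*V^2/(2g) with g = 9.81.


Minor loss formula: h_m = K * V^2/(2g).
V^2 = 1.58^2 = 2.4964.
V^2/(2g) = 2.4964 / 19.62 = 0.1272 m.
h_m = 3.16 * 0.1272 = 0.4021 m.

0.4021


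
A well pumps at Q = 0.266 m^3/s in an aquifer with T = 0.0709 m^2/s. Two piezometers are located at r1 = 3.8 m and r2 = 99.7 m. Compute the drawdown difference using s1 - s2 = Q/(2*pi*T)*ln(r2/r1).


Thiem equation: s1 - s2 = Q/(2*pi*T) * ln(r2/r1).
ln(r2/r1) = ln(99.7/3.8) = 3.2672.
Q/(2*pi*T) = 0.266 / (2*pi*0.0709) = 0.266 / 0.4455 = 0.5971.
s1 - s2 = 0.5971 * 3.2672 = 1.9509 m.

1.9509


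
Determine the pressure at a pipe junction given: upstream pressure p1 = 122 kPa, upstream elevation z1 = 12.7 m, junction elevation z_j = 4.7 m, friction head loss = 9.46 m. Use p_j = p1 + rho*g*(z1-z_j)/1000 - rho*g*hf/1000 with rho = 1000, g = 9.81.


Junction pressure: p_j = p1 + rho*g*(z1 - z_j)/1000 - rho*g*hf/1000.
Elevation term = 1000*9.81*(12.7 - 4.7)/1000 = 78.48 kPa.
Friction term = 1000*9.81*9.46/1000 = 92.803 kPa.
p_j = 122 + 78.48 - 92.803 = 107.68 kPa.

107.68


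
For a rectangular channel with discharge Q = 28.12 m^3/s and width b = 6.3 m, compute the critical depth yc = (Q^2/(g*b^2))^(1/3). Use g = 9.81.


Using yc = (Q^2 / (g * b^2))^(1/3):
Q^2 = 28.12^2 = 790.73.
g * b^2 = 9.81 * 6.3^2 = 9.81 * 39.69 = 389.36.
Q^2 / (g*b^2) = 790.73 / 389.36 = 2.0308.
yc = 2.0308^(1/3) = 1.2664 m.

1.2664


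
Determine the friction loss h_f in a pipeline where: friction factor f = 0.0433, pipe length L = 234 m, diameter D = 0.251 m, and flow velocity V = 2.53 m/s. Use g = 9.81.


Darcy-Weisbach equation: h_f = f * (L/D) * V^2/(2g).
f * L/D = 0.0433 * 234/0.251 = 40.3673.
V^2/(2g) = 2.53^2 / (2*9.81) = 6.4009 / 19.62 = 0.3262 m.
h_f = 40.3673 * 0.3262 = 13.17 m.

13.17


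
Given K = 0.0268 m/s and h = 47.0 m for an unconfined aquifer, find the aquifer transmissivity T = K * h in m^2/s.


Transmissivity is defined as T = K * h.
T = 0.0268 * 47.0
  = 1.2596 m^2/s.

1.2596


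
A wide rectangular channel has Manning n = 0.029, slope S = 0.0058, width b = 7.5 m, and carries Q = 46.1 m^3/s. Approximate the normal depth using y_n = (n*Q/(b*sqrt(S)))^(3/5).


We use the wide-channel approximation y_n = (n*Q/(b*sqrt(S)))^(3/5).
sqrt(S) = sqrt(0.0058) = 0.076158.
Numerator: n*Q = 0.029 * 46.1 = 1.3369.
Denominator: b*sqrt(S) = 7.5 * 0.076158 = 0.571185.
arg = 2.3406.
y_n = 2.3406^(3/5) = 1.6657 m.

1.6657


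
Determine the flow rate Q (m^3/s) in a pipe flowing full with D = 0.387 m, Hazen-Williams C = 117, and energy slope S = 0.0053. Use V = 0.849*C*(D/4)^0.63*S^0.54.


For a full circular pipe, R = D/4 = 0.387/4 = 0.0968 m.
V = 0.849 * 117 * 0.0968^0.63 * 0.0053^0.54
  = 0.849 * 117 * 0.229594 * 0.059035
  = 1.3464 m/s.
Pipe area A = pi*D^2/4 = pi*0.387^2/4 = 0.1176 m^2.
Q = A * V = 0.1176 * 1.3464 = 0.1584 m^3/s.

0.1584


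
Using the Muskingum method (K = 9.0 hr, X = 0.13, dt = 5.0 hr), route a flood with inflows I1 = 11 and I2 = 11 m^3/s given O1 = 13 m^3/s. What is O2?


Muskingum coefficients:
denom = 2*K*(1-X) + dt = 2*9.0*(1-0.13) + 5.0 = 20.66.
C0 = (dt - 2*K*X)/denom = (5.0 - 2*9.0*0.13)/20.66 = 0.1288.
C1 = (dt + 2*K*X)/denom = (5.0 + 2*9.0*0.13)/20.66 = 0.3553.
C2 = (2*K*(1-X) - dt)/denom = 0.516.
O2 = C0*I2 + C1*I1 + C2*O1
   = 0.1288*11 + 0.3553*11 + 0.516*13
   = 12.03 m^3/s.

12.03


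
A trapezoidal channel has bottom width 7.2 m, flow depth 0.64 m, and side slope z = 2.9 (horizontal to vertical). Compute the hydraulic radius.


For a trapezoidal section with side slope z:
A = (b + z*y)*y = (7.2 + 2.9*0.64)*0.64 = 5.796 m^2.
P = b + 2*y*sqrt(1 + z^2) = 7.2 + 2*0.64*sqrt(1 + 2.9^2) = 11.126 m.
R = A/P = 5.796 / 11.126 = 0.5209 m.

0.5209


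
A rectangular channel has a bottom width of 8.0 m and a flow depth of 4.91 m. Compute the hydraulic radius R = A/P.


For a rectangular section:
Flow area A = b * y = 8.0 * 4.91 = 39.28 m^2.
Wetted perimeter P = b + 2y = 8.0 + 2*4.91 = 17.82 m.
Hydraulic radius R = A/P = 39.28 / 17.82 = 2.2043 m.

2.2043


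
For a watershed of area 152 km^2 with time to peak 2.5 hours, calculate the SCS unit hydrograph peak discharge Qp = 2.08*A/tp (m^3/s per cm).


SCS formula: Qp = 2.08 * A / tp.
Qp = 2.08 * 152 / 2.5
   = 316.16 / 2.5
   = 126.46 m^3/s per cm.

126.46


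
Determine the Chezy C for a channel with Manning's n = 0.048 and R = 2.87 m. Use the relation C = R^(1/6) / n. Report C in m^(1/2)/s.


The Chezy coefficient relates to Manning's n through C = R^(1/6) / n.
R^(1/6) = 2.87^(1/6) = 1.192103.
C = 1.192103 / 0.048 = 24.84 m^(1/2)/s.

24.84


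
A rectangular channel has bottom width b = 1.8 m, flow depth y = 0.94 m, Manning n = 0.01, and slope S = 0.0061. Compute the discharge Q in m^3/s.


For a rectangular channel, the cross-sectional area A = b * y = 1.8 * 0.94 = 1.69 m^2.
The wetted perimeter P = b + 2y = 1.8 + 2*0.94 = 3.68 m.
Hydraulic radius R = A/P = 1.69/3.68 = 0.4598 m.
Velocity V = (1/n)*R^(2/3)*S^(1/2) = (1/0.01)*0.4598^(2/3)*0.0061^(1/2) = 4.6526 m/s.
Discharge Q = A * V = 1.69 * 4.6526 = 7.872 m^3/s.

7.872


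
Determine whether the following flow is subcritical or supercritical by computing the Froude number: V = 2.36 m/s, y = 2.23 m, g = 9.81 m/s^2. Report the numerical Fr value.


The Froude number is defined as Fr = V / sqrt(g*y).
g*y = 9.81 * 2.23 = 21.8763.
sqrt(g*y) = sqrt(21.8763) = 4.6772.
Fr = 2.36 / 4.6772 = 0.5046.
Since Fr < 1, the flow is subcritical.

0.5046


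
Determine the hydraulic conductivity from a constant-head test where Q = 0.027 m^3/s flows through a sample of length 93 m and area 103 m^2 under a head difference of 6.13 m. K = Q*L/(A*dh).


From K = Q*L / (A*dh):
Numerator: Q*L = 0.027 * 93 = 2.511.
Denominator: A*dh = 103 * 6.13 = 631.39.
K = 2.511 / 631.39 = 0.003977 m/s.

0.003977


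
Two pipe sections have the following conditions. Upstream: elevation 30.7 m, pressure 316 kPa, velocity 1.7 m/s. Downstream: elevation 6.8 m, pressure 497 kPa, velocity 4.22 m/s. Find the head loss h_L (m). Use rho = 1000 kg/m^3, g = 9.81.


Total head at each section: H = z + p/(rho*g) + V^2/(2g).
H1 = 30.7 + 316*1000/(1000*9.81) + 1.7^2/(2*9.81)
   = 30.7 + 32.212 + 0.1473
   = 63.059 m.
H2 = 6.8 + 497*1000/(1000*9.81) + 4.22^2/(2*9.81)
   = 6.8 + 50.663 + 0.9077
   = 58.37 m.
h_L = H1 - H2 = 63.059 - 58.37 = 4.689 m.

4.689


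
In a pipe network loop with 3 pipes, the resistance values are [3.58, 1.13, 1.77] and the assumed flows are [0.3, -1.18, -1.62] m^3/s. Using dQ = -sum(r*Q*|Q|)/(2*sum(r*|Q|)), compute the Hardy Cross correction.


Numerator terms (r*Q*|Q|): 3.58*0.3*|0.3| = 0.3222; 1.13*-1.18*|-1.18| = -1.5734; 1.77*-1.62*|-1.62| = -4.6452.
Sum of numerator = -5.8964.
Denominator terms (r*|Q|): 3.58*|0.3| = 1.074; 1.13*|-1.18| = 1.3334; 1.77*|-1.62| = 2.8674.
2 * sum of denominator = 2 * 5.2748 = 10.5496.
dQ = --5.8964 / 10.5496 = 0.5589 m^3/s.

0.5589


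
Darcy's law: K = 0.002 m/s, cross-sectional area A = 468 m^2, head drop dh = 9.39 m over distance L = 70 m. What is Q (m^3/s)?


Darcy's law: Q = K * A * i, where i = dh/L.
Hydraulic gradient i = 9.39 / 70 = 0.134143.
Q = 0.002 * 468 * 0.134143
  = 0.1256 m^3/s.

0.1256


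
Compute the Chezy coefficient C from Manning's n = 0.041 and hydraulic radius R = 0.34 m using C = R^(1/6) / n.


The Chezy coefficient relates to Manning's n through C = R^(1/6) / n.
R^(1/6) = 0.34^(1/6) = 0.835436.
C = 0.835436 / 0.041 = 20.38 m^(1/2)/s.

20.38


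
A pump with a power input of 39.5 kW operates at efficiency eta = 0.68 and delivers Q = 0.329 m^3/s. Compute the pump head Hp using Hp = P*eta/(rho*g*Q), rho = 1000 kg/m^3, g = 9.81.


Pump head formula: Hp = P * eta / (rho * g * Q).
Numerator: P * eta = 39.5 * 1000 * 0.68 = 26860.0 W.
Denominator: rho * g * Q = 1000 * 9.81 * 0.329 = 3227.49.
Hp = 26860.0 / 3227.49 = 8.32 m.

8.32


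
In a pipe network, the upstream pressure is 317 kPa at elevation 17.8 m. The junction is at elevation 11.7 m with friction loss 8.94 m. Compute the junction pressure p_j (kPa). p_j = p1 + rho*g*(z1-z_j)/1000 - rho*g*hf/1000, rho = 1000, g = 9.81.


Junction pressure: p_j = p1 + rho*g*(z1 - z_j)/1000 - rho*g*hf/1000.
Elevation term = 1000*9.81*(17.8 - 11.7)/1000 = 59.841 kPa.
Friction term = 1000*9.81*8.94/1000 = 87.701 kPa.
p_j = 317 + 59.841 - 87.701 = 289.14 kPa.

289.14


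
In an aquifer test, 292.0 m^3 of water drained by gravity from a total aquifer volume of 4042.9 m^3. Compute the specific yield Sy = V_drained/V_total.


Specific yield Sy = Volume drained / Total volume.
Sy = 292.0 / 4042.9
   = 0.0722.

0.0722


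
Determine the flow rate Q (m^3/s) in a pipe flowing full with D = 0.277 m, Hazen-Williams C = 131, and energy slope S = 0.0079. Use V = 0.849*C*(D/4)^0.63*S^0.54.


For a full circular pipe, R = D/4 = 0.277/4 = 0.0693 m.
V = 0.849 * 131 * 0.0693^0.63 * 0.0079^0.54
  = 0.849 * 131 * 0.185979 * 0.073235
  = 1.5148 m/s.
Pipe area A = pi*D^2/4 = pi*0.277^2/4 = 0.0603 m^2.
Q = A * V = 0.0603 * 1.5148 = 0.0913 m^3/s.

0.0913


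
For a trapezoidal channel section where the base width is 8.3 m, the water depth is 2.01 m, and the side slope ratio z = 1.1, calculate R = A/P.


For a trapezoidal section with side slope z:
A = (b + z*y)*y = (8.3 + 1.1*2.01)*2.01 = 21.127 m^2.
P = b + 2*y*sqrt(1 + z^2) = 8.3 + 2*2.01*sqrt(1 + 1.1^2) = 14.276 m.
R = A/P = 21.127 / 14.276 = 1.4799 m.

1.4799


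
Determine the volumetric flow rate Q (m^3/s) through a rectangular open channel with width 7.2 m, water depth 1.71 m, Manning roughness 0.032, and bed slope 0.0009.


For a rectangular channel, the cross-sectional area A = b * y = 7.2 * 1.71 = 12.31 m^2.
The wetted perimeter P = b + 2y = 7.2 + 2*1.71 = 10.62 m.
Hydraulic radius R = A/P = 12.31/10.62 = 1.1593 m.
Velocity V = (1/n)*R^(2/3)*S^(1/2) = (1/0.032)*1.1593^(2/3)*0.0009^(1/2) = 1.0346 m/s.
Discharge Q = A * V = 12.31 * 1.0346 = 12.738 m^3/s.

12.738


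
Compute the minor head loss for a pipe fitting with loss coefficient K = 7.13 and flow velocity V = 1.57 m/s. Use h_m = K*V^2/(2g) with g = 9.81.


Minor loss formula: h_m = K * V^2/(2g).
V^2 = 1.57^2 = 2.4649.
V^2/(2g) = 2.4649 / 19.62 = 0.1256 m.
h_m = 7.13 * 0.1256 = 0.8958 m.

0.8958


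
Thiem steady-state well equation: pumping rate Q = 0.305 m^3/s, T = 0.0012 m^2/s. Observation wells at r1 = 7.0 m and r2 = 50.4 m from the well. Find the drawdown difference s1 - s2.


Thiem equation: s1 - s2 = Q/(2*pi*T) * ln(r2/r1).
ln(r2/r1) = ln(50.4/7.0) = 1.9741.
Q/(2*pi*T) = 0.305 / (2*pi*0.0012) = 0.305 / 0.0075 = 40.4519.
s1 - s2 = 40.4519 * 1.9741 = 79.8553 m.

79.8553


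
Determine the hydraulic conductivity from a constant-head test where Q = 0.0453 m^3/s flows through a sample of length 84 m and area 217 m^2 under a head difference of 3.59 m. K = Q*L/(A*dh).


From K = Q*L / (A*dh):
Numerator: Q*L = 0.0453 * 84 = 3.8052.
Denominator: A*dh = 217 * 3.59 = 779.03.
K = 3.8052 / 779.03 = 0.004885 m/s.

0.004885


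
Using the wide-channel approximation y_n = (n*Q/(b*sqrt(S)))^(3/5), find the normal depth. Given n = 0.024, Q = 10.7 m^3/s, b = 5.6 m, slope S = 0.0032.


We use the wide-channel approximation y_n = (n*Q/(b*sqrt(S)))^(3/5).
sqrt(S) = sqrt(0.0032) = 0.056569.
Numerator: n*Q = 0.024 * 10.7 = 0.2568.
Denominator: b*sqrt(S) = 5.6 * 0.056569 = 0.316786.
arg = 0.8106.
y_n = 0.8106^(3/5) = 0.8817 m.

0.8817


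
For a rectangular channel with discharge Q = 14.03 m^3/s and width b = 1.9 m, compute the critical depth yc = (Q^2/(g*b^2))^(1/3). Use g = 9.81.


Using yc = (Q^2 / (g * b^2))^(1/3):
Q^2 = 14.03^2 = 196.84.
g * b^2 = 9.81 * 1.9^2 = 9.81 * 3.61 = 35.41.
Q^2 / (g*b^2) = 196.84 / 35.41 = 5.5589.
yc = 5.5589^(1/3) = 1.7714 m.

1.7714


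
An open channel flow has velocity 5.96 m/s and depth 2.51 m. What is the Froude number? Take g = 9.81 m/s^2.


The Froude number is defined as Fr = V / sqrt(g*y).
g*y = 9.81 * 2.51 = 24.6231.
sqrt(g*y) = sqrt(24.6231) = 4.9622.
Fr = 5.96 / 4.9622 = 1.2011.

1.2011


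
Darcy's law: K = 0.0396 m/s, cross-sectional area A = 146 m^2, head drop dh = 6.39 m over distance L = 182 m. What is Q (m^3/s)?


Darcy's law: Q = K * A * i, where i = dh/L.
Hydraulic gradient i = 6.39 / 182 = 0.03511.
Q = 0.0396 * 146 * 0.03511
  = 0.203 m^3/s.

0.203


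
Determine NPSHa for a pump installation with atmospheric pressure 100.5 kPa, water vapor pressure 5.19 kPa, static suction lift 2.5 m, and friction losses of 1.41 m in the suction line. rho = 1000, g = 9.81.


NPSHa = p_atm/(rho*g) - z_s - hf_s - p_vap/(rho*g).
p_atm/(rho*g) = 100.5*1000 / (1000*9.81) = 10.245 m.
p_vap/(rho*g) = 5.19*1000 / (1000*9.81) = 0.529 m.
NPSHa = 10.245 - 2.5 - 1.41 - 0.529
      = 5.81 m.

5.81


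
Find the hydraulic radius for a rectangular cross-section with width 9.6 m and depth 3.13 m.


For a rectangular section:
Flow area A = b * y = 9.6 * 3.13 = 30.05 m^2.
Wetted perimeter P = b + 2y = 9.6 + 2*3.13 = 15.86 m.
Hydraulic radius R = A/P = 30.05 / 15.86 = 1.8946 m.

1.8946


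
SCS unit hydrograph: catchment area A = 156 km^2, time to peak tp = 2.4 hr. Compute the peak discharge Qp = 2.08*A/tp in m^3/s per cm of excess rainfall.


SCS formula: Qp = 2.08 * A / tp.
Qp = 2.08 * 156 / 2.4
   = 324.48 / 2.4
   = 135.2 m^3/s per cm.

135.2


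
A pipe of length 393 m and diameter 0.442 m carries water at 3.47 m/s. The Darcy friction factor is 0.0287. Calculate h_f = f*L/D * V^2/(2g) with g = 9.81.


Darcy-Weisbach equation: h_f = f * (L/D) * V^2/(2g).
f * L/D = 0.0287 * 393/0.442 = 25.5183.
V^2/(2g) = 3.47^2 / (2*9.81) = 12.0409 / 19.62 = 0.6137 m.
h_f = 25.5183 * 0.6137 = 15.661 m.

15.661


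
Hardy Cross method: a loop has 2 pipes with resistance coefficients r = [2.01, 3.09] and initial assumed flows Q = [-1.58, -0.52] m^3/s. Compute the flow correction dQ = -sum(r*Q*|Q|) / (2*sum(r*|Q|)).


Numerator terms (r*Q*|Q|): 2.01*-1.58*|-1.58| = -5.0178; 3.09*-0.52*|-0.52| = -0.8355.
Sum of numerator = -5.8533.
Denominator terms (r*|Q|): 2.01*|-1.58| = 3.1758; 3.09*|-0.52| = 1.6068.
2 * sum of denominator = 2 * 4.7826 = 9.5652.
dQ = --5.8533 / 9.5652 = 0.6119 m^3/s.

0.6119


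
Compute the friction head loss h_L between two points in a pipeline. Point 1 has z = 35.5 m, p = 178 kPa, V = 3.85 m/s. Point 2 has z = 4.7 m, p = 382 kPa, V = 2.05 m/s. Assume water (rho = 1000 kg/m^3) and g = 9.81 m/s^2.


Total head at each section: H = z + p/(rho*g) + V^2/(2g).
H1 = 35.5 + 178*1000/(1000*9.81) + 3.85^2/(2*9.81)
   = 35.5 + 18.145 + 0.7555
   = 54.4 m.
H2 = 4.7 + 382*1000/(1000*9.81) + 2.05^2/(2*9.81)
   = 4.7 + 38.94 + 0.2142
   = 43.854 m.
h_L = H1 - H2 = 54.4 - 43.854 = 10.546 m.

10.546


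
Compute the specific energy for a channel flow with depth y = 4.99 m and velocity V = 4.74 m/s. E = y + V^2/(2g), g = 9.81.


Specific energy E = y + V^2/(2g).
Velocity head = V^2/(2g) = 4.74^2 / (2*9.81) = 22.4676 / 19.62 = 1.1451 m.
E = 4.99 + 1.1451 = 6.1351 m.

6.1351


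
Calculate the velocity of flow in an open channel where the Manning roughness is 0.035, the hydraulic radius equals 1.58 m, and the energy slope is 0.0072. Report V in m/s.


Manning's equation gives V = (1/n) * R^(2/3) * S^(1/2).
First, compute R^(2/3) = 1.58^(2/3) = 1.3566.
Next, S^(1/2) = 0.0072^(1/2) = 0.084853.
Then 1/n = 1/0.035 = 28.57.
V = 28.57 * 1.3566 * 0.084853 = 3.2888 m/s.

3.2888


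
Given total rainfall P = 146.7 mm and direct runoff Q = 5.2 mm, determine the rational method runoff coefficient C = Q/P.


The runoff coefficient C = runoff depth / rainfall depth.
C = 5.2 / 146.7
  = 0.0354.

0.0354


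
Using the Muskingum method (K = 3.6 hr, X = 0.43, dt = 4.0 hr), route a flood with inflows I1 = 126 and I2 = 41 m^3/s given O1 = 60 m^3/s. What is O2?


Muskingum coefficients:
denom = 2*K*(1-X) + dt = 2*3.6*(1-0.43) + 4.0 = 8.104.
C0 = (dt - 2*K*X)/denom = (4.0 - 2*3.6*0.43)/8.104 = 0.1115.
C1 = (dt + 2*K*X)/denom = (4.0 + 2*3.6*0.43)/8.104 = 0.8756.
C2 = (2*K*(1-X) - dt)/denom = 0.0128.
O2 = C0*I2 + C1*I1 + C2*O1
   = 0.1115*41 + 0.8756*126 + 0.0128*60
   = 115.67 m^3/s.

115.67


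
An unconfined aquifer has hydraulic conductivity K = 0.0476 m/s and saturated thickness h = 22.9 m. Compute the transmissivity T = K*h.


Transmissivity is defined as T = K * h.
T = 0.0476 * 22.9
  = 1.09 m^2/s.

1.09


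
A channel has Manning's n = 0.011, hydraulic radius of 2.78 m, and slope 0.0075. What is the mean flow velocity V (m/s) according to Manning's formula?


Manning's equation gives V = (1/n) * R^(2/3) * S^(1/2).
First, compute R^(2/3) = 2.78^(2/3) = 1.9771.
Next, S^(1/2) = 0.0075^(1/2) = 0.086603.
Then 1/n = 1/0.011 = 90.91.
V = 90.91 * 1.9771 * 0.086603 = 15.5657 m/s.

15.5657


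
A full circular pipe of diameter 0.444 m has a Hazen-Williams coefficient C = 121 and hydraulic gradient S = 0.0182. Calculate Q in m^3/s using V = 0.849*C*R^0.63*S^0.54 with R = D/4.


For a full circular pipe, R = D/4 = 0.444/4 = 0.111 m.
V = 0.849 * 121 * 0.111^0.63 * 0.0182^0.54
  = 0.849 * 121 * 0.250353 * 0.114931
  = 2.9559 m/s.
Pipe area A = pi*D^2/4 = pi*0.444^2/4 = 0.1548 m^2.
Q = A * V = 0.1548 * 2.9559 = 0.4577 m^3/s.

0.4577


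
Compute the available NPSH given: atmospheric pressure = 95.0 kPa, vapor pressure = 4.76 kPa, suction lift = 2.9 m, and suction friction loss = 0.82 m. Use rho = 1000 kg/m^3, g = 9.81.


NPSHa = p_atm/(rho*g) - z_s - hf_s - p_vap/(rho*g).
p_atm/(rho*g) = 95.0*1000 / (1000*9.81) = 9.684 m.
p_vap/(rho*g) = 4.76*1000 / (1000*9.81) = 0.485 m.
NPSHa = 9.684 - 2.9 - 0.82 - 0.485
      = 5.48 m.

5.48


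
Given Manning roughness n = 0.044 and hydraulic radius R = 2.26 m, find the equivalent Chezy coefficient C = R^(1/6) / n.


The Chezy coefficient relates to Manning's n through C = R^(1/6) / n.
R^(1/6) = 2.26^(1/6) = 1.145561.
C = 1.145561 / 0.044 = 26.04 m^(1/2)/s.

26.04


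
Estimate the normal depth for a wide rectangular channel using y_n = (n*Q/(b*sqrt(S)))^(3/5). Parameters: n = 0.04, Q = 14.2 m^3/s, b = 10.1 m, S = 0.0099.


We use the wide-channel approximation y_n = (n*Q/(b*sqrt(S)))^(3/5).
sqrt(S) = sqrt(0.0099) = 0.099499.
Numerator: n*Q = 0.04 * 14.2 = 0.568.
Denominator: b*sqrt(S) = 10.1 * 0.099499 = 1.00494.
arg = 0.5652.
y_n = 0.5652^(3/5) = 0.7101 m.

0.7101


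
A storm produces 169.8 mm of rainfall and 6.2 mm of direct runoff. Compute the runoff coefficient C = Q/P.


The runoff coefficient C = runoff depth / rainfall depth.
C = 6.2 / 169.8
  = 0.0365.

0.0365


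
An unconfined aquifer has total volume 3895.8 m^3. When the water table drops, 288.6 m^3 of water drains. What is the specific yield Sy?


Specific yield Sy = Volume drained / Total volume.
Sy = 288.6 / 3895.8
   = 0.0741.

0.0741


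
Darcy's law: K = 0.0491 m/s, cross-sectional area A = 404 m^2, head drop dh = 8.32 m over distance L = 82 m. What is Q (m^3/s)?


Darcy's law: Q = K * A * i, where i = dh/L.
Hydraulic gradient i = 8.32 / 82 = 0.101463.
Q = 0.0491 * 404 * 0.101463
  = 2.0127 m^3/s.

2.0127


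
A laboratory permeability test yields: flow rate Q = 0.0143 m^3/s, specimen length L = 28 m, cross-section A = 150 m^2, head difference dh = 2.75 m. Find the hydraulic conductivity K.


From K = Q*L / (A*dh):
Numerator: Q*L = 0.0143 * 28 = 0.4004.
Denominator: A*dh = 150 * 2.75 = 412.5.
K = 0.4004 / 412.5 = 0.000971 m/s.

0.000971


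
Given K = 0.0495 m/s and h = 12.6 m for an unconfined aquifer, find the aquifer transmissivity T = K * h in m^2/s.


Transmissivity is defined as T = K * h.
T = 0.0495 * 12.6
  = 0.6237 m^2/s.

0.6237


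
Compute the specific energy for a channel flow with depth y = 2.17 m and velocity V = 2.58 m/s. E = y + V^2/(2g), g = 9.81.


Specific energy E = y + V^2/(2g).
Velocity head = V^2/(2g) = 2.58^2 / (2*9.81) = 6.6564 / 19.62 = 0.3393 m.
E = 2.17 + 0.3393 = 2.5093 m.

2.5093


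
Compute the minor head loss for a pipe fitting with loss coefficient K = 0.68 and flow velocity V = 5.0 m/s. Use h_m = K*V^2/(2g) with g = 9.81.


Minor loss formula: h_m = K * V^2/(2g).
V^2 = 5.0^2 = 25.0.
V^2/(2g) = 25.0 / 19.62 = 1.2742 m.
h_m = 0.68 * 1.2742 = 0.8665 m.

0.8665


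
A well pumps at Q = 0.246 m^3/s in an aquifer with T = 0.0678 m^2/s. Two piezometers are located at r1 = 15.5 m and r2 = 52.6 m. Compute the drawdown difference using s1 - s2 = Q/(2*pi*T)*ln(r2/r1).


Thiem equation: s1 - s2 = Q/(2*pi*T) * ln(r2/r1).
ln(r2/r1) = ln(52.6/15.5) = 1.2219.
Q/(2*pi*T) = 0.246 / (2*pi*0.0678) = 0.246 / 0.426 = 0.5775.
s1 - s2 = 0.5775 * 1.2219 = 0.7056 m.

0.7056


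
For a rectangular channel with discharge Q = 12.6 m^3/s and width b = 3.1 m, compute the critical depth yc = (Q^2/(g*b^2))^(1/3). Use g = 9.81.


Using yc = (Q^2 / (g * b^2))^(1/3):
Q^2 = 12.6^2 = 158.76.
g * b^2 = 9.81 * 3.1^2 = 9.81 * 9.61 = 94.27.
Q^2 / (g*b^2) = 158.76 / 94.27 = 1.6841.
yc = 1.6841^(1/3) = 1.1897 m.

1.1897


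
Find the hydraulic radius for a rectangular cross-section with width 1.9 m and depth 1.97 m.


For a rectangular section:
Flow area A = b * y = 1.9 * 1.97 = 3.74 m^2.
Wetted perimeter P = b + 2y = 1.9 + 2*1.97 = 5.84 m.
Hydraulic radius R = A/P = 3.74 / 5.84 = 0.6409 m.

0.6409


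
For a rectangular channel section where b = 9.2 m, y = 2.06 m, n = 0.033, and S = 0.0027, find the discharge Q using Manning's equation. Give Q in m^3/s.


For a rectangular channel, the cross-sectional area A = b * y = 9.2 * 2.06 = 18.95 m^2.
The wetted perimeter P = b + 2y = 9.2 + 2*2.06 = 13.32 m.
Hydraulic radius R = A/P = 18.95/13.32 = 1.4228 m.
Velocity V = (1/n)*R^(2/3)*S^(1/2) = (1/0.033)*1.4228^(2/3)*0.0027^(1/2) = 1.9919 m/s.
Discharge Q = A * V = 18.95 * 1.9919 = 37.751 m^3/s.

37.751


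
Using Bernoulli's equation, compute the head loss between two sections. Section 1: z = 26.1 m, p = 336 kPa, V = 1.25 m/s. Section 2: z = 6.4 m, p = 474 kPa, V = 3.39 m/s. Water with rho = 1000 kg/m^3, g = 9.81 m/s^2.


Total head at each section: H = z + p/(rho*g) + V^2/(2g).
H1 = 26.1 + 336*1000/(1000*9.81) + 1.25^2/(2*9.81)
   = 26.1 + 34.251 + 0.0796
   = 60.43 m.
H2 = 6.4 + 474*1000/(1000*9.81) + 3.39^2/(2*9.81)
   = 6.4 + 48.318 + 0.5857
   = 55.304 m.
h_L = H1 - H2 = 60.43 - 55.304 = 5.127 m.

5.127


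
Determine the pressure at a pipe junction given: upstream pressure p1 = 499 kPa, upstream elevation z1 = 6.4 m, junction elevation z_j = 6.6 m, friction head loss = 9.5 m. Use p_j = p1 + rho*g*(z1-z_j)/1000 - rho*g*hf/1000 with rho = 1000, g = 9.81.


Junction pressure: p_j = p1 + rho*g*(z1 - z_j)/1000 - rho*g*hf/1000.
Elevation term = 1000*9.81*(6.4 - 6.6)/1000 = -1.962 kPa.
Friction term = 1000*9.81*9.5/1000 = 93.195 kPa.
p_j = 499 + -1.962 - 93.195 = 403.84 kPa.

403.84


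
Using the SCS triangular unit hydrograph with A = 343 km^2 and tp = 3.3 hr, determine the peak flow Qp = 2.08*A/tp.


SCS formula: Qp = 2.08 * A / tp.
Qp = 2.08 * 343 / 3.3
   = 713.44 / 3.3
   = 216.19 m^3/s per cm.

216.19
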